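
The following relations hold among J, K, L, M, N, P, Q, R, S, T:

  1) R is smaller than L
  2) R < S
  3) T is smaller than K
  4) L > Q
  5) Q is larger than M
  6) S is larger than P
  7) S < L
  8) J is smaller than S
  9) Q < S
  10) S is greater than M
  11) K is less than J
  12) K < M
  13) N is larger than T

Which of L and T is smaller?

Link the given pairs in sequence: T < K; K < M; M < Q; Q < S; S < L.
Together: T < K < M < Q < S < L.
So T < L; T is the smaller of the two.

T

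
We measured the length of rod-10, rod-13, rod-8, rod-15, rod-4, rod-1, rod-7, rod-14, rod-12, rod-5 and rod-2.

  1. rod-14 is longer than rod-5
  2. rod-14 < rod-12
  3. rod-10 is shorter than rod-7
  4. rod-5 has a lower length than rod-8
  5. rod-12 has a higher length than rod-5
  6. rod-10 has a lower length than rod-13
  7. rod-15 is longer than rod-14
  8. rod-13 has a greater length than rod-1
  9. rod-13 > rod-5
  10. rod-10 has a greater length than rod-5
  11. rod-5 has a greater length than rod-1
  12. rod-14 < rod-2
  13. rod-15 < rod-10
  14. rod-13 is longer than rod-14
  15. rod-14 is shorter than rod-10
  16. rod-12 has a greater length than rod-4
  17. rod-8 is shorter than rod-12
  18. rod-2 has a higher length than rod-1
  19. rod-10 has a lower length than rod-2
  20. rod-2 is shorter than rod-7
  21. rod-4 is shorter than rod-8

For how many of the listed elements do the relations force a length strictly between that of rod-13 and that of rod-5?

Chaining upward from rod-5 reaches: rod-14, rod-15, rod-10, rod-8, rod-2, rod-7, rod-12.
Chaining downward from rod-13 reaches: rod-1, rod-14, rod-15, rod-10.
Strictly between rod-5 and rod-13 are those in both lists: rod-14, rod-15, rod-10 — 3 elements.

3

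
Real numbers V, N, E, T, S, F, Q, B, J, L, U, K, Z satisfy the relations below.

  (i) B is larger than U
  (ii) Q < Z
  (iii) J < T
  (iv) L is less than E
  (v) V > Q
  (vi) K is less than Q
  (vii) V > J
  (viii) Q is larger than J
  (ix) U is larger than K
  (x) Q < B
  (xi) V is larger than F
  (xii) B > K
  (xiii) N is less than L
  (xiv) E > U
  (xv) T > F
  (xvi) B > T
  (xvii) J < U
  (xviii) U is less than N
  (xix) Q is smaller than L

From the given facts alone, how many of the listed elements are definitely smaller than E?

6

Directly below E: U, L.
One step further: J, K, Q, N (6 so far).
Nothing else is reachable below E; 6 in all.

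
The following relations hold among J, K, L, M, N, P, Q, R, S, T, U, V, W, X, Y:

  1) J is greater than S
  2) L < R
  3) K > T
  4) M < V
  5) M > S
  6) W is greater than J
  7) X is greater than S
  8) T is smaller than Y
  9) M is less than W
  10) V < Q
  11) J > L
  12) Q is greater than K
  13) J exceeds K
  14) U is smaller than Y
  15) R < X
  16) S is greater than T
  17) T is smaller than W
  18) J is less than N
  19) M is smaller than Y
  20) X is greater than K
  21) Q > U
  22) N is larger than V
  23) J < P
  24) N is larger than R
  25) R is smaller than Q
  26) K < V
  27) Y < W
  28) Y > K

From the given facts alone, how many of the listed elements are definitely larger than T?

11

The elements the relations force above T are S, K, J, P, M, V, Y, Q, N, X, W — no chain reaches any other.
That is 11.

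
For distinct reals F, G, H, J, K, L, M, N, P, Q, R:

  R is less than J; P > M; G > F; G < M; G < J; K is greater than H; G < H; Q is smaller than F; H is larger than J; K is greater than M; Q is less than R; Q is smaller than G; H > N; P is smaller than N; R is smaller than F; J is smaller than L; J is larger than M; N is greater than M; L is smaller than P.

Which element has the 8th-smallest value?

P

The consecutive relations fix a unique order: Q < R < F < G < M < J < L < P < N < H < K.
The 8th smallest is P.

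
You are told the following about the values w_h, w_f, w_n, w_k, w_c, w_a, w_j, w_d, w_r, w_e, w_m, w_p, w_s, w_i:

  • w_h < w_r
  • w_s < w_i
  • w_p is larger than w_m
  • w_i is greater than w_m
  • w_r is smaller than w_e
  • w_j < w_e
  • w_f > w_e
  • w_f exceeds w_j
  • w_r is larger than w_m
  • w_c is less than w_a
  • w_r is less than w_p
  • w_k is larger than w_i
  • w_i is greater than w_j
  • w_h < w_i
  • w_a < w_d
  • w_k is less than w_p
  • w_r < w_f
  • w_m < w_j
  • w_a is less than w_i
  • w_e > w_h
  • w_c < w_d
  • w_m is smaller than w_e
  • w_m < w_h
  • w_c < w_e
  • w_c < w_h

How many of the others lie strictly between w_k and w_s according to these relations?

The relations place w_s below w_k. An element lies strictly between them when it is forced above w_s and also forced below w_k.
Above w_s: {w_i, w_p}. Below w_k: {w_c, w_a, w_m, w_j, w_h, w_i}.
Intersection: {w_i} — 1.

1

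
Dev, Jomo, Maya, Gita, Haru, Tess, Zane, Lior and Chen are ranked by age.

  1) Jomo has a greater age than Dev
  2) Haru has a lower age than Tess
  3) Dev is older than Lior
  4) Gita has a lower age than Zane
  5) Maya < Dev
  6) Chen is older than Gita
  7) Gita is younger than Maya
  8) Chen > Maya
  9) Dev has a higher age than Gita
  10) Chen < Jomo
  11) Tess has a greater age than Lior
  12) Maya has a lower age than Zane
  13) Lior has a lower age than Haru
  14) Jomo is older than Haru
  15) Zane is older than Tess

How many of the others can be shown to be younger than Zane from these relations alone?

Directly below Zane: Gita, Maya, Tess.
One step further: Lior, Haru (5 so far).
Nothing else is reachable below Zane; 5 in all.

5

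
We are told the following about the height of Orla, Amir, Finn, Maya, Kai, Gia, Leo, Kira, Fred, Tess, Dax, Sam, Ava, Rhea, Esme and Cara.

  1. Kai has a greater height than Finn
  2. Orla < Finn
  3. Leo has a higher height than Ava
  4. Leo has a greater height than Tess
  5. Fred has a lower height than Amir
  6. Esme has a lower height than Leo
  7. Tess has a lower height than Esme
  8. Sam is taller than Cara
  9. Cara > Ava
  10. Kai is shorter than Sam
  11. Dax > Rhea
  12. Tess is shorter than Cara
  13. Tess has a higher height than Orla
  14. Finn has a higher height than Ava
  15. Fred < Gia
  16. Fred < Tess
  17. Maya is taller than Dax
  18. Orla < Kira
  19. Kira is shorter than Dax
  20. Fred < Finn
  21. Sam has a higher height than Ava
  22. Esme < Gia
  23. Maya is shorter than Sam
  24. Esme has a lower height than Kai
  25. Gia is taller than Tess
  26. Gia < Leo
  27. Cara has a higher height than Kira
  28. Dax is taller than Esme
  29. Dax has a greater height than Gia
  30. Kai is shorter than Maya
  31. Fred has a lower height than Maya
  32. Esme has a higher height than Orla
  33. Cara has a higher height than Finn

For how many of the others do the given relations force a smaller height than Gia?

From Gia the given relations immediately reach Fred, Tess, Esme.
From those, Orla — 4 in total.
No other element is forced below Gia by the given relations, so the count is 4.

4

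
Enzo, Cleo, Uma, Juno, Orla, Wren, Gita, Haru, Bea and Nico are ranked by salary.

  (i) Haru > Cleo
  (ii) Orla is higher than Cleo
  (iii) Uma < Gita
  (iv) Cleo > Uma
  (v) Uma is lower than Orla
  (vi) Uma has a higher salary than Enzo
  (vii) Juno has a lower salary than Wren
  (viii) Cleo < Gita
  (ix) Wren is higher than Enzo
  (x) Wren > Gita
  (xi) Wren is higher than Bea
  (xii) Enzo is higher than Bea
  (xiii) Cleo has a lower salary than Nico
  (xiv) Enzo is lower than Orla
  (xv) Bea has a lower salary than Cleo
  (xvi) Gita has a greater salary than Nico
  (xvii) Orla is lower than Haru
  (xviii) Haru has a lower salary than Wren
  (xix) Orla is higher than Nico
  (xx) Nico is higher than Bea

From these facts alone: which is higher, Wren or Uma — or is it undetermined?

Wren

Uma < Cleo < Nico < Orla < Haru < Wren, by transitivity through Cleo, Nico, Orla, Haru.
So Wren is higher.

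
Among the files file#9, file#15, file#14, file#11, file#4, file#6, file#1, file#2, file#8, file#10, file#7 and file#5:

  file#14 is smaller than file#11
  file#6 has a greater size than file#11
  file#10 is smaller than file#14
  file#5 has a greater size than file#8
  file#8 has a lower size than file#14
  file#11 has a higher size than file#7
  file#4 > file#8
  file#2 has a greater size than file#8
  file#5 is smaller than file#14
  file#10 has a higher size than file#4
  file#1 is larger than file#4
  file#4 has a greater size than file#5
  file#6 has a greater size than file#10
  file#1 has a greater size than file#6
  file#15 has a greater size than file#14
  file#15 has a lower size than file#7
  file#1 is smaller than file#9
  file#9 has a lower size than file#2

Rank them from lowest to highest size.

file#8 < file#5 < file#4 < file#10 < file#14 < file#15 < file#7 < file#11 < file#6 < file#1 < file#9 < file#2

The consecutive links are each given: file#8 < file#5; file#5 < file#4; file#4 < file#10; file#10 < file#14; file#14 < file#15; file#15 < file#7; file#7 < file#11; file#11 < file#6; file#6 < file#1; file#1 < file#9; file#9 < file#2.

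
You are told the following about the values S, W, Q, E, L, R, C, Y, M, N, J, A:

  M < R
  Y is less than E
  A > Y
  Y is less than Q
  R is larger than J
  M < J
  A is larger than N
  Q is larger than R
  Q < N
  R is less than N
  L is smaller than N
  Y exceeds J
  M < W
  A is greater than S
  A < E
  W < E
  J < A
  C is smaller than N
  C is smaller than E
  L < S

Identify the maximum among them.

M is not greatest since M < J; L is not greatest since L < N; J is not greatest since J < R; C is not greatest since C < N; W is not greatest since W < E; R is not greatest since R < Q; Y is not greatest since Y < E; Q is not greatest since Q < N; S is not greatest since S < A; N is not greatest since N < A; A is not greatest since A < E.
Only E has nothing above it, so E is the maximum.

E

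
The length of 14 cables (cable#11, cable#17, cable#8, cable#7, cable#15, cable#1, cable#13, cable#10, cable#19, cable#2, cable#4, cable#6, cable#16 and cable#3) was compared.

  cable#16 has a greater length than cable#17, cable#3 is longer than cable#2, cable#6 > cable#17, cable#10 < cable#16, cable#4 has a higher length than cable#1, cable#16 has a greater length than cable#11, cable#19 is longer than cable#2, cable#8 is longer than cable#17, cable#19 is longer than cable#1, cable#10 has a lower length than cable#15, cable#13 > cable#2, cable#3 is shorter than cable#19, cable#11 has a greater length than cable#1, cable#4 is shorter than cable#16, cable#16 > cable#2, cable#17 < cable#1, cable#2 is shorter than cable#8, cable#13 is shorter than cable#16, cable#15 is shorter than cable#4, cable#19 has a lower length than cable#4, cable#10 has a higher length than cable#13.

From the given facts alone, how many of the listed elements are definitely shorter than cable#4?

8

Directly below cable#4: cable#1, cable#15, cable#19.
One step further: cable#2, cable#17, cable#10, cable#3 (7 so far).
One step further: cable#13 (8 so far).
Nothing else is reachable below cable#4; 8 in all.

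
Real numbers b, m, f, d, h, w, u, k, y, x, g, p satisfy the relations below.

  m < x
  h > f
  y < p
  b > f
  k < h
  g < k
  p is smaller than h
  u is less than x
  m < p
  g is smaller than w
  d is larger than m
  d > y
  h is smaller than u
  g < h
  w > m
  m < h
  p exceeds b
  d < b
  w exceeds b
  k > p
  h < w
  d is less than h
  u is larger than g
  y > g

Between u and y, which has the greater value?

The relevant relations are y < d; d < b; b < p; p < k; k < h; h < u.
Together: y < d < b < p < k < h < u.
So y < u; u is the larger of the two.

u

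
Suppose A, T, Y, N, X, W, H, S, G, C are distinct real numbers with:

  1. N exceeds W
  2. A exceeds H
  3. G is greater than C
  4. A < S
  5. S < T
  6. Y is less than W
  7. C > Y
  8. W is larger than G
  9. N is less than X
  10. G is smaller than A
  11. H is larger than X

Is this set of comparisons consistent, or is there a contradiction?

Every relation is compatible with Y < C < G < W < N < X < H < A < S < T; the set is consistent.

consistent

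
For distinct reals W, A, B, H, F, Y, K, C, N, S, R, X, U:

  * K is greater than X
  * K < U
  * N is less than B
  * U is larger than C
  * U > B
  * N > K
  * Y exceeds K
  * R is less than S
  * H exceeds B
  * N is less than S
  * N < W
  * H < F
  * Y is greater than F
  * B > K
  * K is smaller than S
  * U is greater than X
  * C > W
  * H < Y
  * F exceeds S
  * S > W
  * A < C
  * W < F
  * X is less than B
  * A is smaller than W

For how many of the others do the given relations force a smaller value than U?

The elements the relations force below U are X, K, N, B, A, W, C — no chain reaches any other.
That is 7.

7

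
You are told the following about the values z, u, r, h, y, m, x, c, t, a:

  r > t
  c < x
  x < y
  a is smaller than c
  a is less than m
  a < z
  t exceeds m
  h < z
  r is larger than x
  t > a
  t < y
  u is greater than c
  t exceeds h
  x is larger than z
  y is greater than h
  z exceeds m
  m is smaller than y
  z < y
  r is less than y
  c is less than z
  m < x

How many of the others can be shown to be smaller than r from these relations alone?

The elements the relations force below r are a, m, c, h, z, x, t — no chain reaches any other.
That is 7.

7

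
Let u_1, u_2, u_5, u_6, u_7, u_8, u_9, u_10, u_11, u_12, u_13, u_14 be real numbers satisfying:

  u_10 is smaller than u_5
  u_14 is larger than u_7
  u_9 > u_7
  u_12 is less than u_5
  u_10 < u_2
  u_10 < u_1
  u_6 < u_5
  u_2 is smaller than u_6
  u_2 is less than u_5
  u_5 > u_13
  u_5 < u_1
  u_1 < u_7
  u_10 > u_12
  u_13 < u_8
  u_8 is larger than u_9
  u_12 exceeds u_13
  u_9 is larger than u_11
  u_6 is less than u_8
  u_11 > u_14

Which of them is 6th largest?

u_1

The consecutive relations fix a unique order: u_13 < u_12 < u_10 < u_2 < u_6 < u_5 < u_1 < u_7 < u_14 < u_11 < u_9 < u_8.
The 6th largest is u_1.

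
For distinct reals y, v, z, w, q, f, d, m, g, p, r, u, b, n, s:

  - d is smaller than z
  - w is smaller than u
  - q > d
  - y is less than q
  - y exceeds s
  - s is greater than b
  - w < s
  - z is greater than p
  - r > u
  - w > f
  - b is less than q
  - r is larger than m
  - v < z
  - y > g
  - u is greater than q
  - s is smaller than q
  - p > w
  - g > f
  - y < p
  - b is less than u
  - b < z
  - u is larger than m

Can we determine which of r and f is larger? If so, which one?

f < g and g < y give f < y.
Then y < q extends the chain to q.
Then q < u extends the chain to u.
Then u < r extends the chain to r.
So r is larger.

r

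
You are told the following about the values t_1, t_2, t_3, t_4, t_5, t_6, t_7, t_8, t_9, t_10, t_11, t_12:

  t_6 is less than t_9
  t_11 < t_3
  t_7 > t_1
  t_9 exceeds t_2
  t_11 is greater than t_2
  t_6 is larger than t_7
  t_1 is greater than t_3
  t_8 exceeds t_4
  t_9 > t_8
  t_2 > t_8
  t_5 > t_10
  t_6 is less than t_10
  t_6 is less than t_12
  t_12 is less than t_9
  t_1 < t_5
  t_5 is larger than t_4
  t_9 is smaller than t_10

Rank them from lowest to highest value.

t_4 < t_8 < t_2 < t_11 < t_3 < t_1 < t_7 < t_6 < t_12 < t_9 < t_10 < t_5

The consecutive links are each given: t_4 < t_8; t_8 < t_2; t_2 < t_11; t_11 < t_3; t_3 < t_1; t_1 < t_7; t_7 < t_6; t_6 < t_12; t_12 < t_9; t_9 < t_10; t_10 < t_5.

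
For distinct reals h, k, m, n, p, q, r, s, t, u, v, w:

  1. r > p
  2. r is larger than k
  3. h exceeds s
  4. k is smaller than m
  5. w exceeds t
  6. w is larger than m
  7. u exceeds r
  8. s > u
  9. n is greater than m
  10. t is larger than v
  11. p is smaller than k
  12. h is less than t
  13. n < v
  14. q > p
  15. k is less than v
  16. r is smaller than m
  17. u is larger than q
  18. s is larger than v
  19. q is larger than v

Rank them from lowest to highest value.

p < k < r < m < n < v < q < u < s < h < t < w

The consecutive links are each given: p < k; k < r; r < m; m < n; n < v; v < q; q < u; u < s; s < h; h < t; t < w.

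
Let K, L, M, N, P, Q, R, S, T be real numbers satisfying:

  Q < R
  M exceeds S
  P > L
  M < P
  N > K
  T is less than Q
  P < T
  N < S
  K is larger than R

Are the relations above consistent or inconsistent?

inconsistent

We have M < P stated directly, yet also P < T < Q < R < K < N < S < M by chaining the others — so P < M. Contradiction.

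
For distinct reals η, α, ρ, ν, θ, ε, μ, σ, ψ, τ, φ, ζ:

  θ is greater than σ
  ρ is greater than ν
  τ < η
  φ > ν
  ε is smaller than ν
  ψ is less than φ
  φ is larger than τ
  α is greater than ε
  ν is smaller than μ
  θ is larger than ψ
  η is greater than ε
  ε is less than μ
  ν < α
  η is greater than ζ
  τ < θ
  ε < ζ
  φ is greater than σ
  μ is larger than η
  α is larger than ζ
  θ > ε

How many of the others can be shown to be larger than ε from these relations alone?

Directly above ε: ζ, ν, η, α, θ, μ.
One step further: φ, ρ (8 so far).
Nothing else is reachable above ε; 8 in all.

8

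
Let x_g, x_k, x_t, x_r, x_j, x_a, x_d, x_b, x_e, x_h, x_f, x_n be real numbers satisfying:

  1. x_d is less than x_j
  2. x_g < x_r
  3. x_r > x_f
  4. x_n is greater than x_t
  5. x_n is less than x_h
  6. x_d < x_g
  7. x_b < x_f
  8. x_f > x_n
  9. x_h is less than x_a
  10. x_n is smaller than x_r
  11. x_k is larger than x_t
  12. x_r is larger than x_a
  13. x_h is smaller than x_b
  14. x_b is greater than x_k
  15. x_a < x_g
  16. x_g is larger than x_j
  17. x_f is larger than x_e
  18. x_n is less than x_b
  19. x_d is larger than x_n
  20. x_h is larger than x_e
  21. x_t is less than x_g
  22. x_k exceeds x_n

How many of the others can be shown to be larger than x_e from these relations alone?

From x_e the given relations immediately reach x_h, x_f.
From those, x_a, x_b, x_r — 5 in total.
From those, x_g — 6 in total.
Nothing else is reachable above x_e; 6 in all.

6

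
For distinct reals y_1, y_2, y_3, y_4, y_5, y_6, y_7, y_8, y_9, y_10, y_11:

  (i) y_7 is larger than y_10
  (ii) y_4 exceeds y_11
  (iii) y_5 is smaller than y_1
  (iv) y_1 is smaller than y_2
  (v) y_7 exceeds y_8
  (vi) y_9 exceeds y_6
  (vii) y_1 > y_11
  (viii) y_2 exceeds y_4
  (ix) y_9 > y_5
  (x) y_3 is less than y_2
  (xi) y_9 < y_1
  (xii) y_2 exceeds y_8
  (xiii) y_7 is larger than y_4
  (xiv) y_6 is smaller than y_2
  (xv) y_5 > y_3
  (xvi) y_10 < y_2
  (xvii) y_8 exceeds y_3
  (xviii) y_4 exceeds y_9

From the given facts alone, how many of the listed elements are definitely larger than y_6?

From y_6 the given relations immediately reach y_9, y_2.
From those, y_1, y_4 — 4 in total.
From those, y_7 — 5 in total.
No other element is forced above y_6 by the given relations, so the count is 5.

5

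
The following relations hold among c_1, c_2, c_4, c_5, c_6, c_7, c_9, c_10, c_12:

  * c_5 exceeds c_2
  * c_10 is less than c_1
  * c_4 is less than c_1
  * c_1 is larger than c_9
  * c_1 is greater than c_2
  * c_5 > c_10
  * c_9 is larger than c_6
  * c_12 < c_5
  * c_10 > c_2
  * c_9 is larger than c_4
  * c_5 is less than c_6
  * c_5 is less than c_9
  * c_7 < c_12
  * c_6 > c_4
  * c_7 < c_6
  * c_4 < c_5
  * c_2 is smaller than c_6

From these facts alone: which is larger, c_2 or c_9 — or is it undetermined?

c_2 < c_10 and c_10 < c_5 give c_2 < c_5.
Then c_5 < c_6 extends the chain to c_6.
With c_6 < c_9: c_2 < c_10 < c_5 < c_6 < c_9.
So c_9 is larger.

c_9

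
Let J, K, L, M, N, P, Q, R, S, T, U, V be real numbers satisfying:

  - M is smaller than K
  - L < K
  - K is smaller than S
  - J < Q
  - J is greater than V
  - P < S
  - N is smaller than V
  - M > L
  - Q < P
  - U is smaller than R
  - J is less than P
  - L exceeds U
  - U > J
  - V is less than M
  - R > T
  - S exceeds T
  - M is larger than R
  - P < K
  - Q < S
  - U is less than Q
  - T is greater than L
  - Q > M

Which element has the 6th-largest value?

Piecing the relations together gives one ordering: N < V < J < U < L < T < R < M < Q < P < K < S.
The 6th largest is R.

R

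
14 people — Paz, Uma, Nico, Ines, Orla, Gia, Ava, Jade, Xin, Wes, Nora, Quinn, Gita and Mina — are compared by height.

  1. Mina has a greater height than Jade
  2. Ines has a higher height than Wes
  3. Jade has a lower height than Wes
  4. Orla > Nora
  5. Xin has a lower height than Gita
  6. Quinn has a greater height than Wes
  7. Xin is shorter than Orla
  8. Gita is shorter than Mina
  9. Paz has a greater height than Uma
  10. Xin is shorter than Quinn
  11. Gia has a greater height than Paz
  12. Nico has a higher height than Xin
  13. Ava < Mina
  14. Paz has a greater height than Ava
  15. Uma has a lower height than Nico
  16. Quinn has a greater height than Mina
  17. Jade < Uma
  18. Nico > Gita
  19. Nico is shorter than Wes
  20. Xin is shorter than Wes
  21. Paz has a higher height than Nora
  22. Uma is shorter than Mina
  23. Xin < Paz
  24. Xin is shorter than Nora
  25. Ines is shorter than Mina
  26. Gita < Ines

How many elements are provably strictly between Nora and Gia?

The relations place Nora below Gia. An element lies strictly between them when it is forced above Nora and also forced below Gia.
Above Nora: {Paz, Orla}. Below Gia: {Jade, Uma, Xin, Ava, Paz}.
Intersection: {Paz} — 1.

1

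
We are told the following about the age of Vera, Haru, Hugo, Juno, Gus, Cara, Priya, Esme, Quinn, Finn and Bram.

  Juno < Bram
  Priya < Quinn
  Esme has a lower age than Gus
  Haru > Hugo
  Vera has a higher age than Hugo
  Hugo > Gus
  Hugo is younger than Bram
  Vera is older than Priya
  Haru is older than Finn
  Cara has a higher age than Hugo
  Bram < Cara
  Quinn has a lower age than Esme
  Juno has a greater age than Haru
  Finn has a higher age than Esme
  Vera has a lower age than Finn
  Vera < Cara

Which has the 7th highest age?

Hugo

The consecutive relations fix a unique order: Priya < Quinn < Esme < Gus < Hugo < Vera < Finn < Haru < Juno < Bram < Cara.
The 7th largest is Hugo.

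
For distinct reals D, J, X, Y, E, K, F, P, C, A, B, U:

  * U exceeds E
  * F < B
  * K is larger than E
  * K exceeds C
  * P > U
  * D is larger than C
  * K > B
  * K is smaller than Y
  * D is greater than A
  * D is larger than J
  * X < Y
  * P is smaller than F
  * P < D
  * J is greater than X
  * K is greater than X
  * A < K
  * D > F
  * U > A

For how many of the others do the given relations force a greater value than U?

From U the given relations immediately reach P.
From those, F, D — 3 in total.
From those, B — 4 in total.
From those, K — 5 in total.
From those, Y — 6 in total.
Nothing else is reachable above U; 6 in all.

6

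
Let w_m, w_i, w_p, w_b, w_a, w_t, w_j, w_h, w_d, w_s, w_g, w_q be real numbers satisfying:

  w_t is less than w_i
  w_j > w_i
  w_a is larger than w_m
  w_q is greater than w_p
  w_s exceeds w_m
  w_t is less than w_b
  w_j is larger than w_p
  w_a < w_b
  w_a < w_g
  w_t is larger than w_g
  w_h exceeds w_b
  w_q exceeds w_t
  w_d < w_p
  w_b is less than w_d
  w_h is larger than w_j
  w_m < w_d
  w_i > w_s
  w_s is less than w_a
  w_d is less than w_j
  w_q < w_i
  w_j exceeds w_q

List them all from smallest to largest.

w_m < w_s < w_a < w_g < w_t < w_b < w_d < w_p < w_q < w_i < w_j < w_h

The consecutive links are each given: w_m < w_s; w_s < w_a; w_a < w_g; w_g < w_t; w_t < w_b; w_b < w_d; w_d < w_p; w_p < w_q; w_q < w_i; w_i < w_j; w_j < w_h.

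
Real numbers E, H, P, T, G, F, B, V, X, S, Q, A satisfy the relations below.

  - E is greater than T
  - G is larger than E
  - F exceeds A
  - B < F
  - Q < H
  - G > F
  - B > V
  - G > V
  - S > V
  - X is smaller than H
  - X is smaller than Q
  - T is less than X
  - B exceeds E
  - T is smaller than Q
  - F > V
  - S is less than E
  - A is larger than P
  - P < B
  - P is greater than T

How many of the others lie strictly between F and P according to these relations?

2

The relations place P below F. An element lies strictly between them when it is forced above P and also forced below F.
Above P: {A, B, G}. Below F: {T, V, A, S, E, B}.
Intersection: {A, B} — 2.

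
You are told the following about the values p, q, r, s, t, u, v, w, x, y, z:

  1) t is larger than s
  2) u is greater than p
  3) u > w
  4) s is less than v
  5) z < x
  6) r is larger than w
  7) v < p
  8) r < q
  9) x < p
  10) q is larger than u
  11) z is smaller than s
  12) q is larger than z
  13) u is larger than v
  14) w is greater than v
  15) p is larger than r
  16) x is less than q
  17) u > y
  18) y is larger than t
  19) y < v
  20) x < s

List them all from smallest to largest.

z < x < s < t < y < v < w < r < p < u < q

Nothing is placed below z, so it is least; from there z < x; x < s; s < t; t < y; y < v; v < w; w < r; r < p; p < u; u < q, each given directly.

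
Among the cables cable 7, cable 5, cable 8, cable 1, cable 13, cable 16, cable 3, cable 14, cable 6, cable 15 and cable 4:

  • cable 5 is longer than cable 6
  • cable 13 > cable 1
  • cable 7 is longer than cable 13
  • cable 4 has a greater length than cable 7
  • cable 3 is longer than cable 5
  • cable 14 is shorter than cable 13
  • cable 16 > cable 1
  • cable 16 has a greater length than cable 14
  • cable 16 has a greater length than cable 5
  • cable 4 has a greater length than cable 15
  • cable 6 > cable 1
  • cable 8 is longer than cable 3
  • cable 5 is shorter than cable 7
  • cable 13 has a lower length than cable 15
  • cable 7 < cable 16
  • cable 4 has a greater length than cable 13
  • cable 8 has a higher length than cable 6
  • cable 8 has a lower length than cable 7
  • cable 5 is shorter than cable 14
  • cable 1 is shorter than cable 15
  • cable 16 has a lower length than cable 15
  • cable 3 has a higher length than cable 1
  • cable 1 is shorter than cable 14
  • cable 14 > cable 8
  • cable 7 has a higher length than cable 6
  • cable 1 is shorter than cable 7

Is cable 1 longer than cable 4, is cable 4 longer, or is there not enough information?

cable 1 < cable 6 and cable 6 < cable 5 give cable 1 < cable 5.
With cable 5 < cable 3: cable 1 < cable 6 < cable 5 < cable 3.
Then cable 3 < cable 8 extends the chain to cable 8.
Then cable 8 < cable 14 extends the chain to cable 14.
With cable 14 < cable 13: cable 1 < cable 6 < cable 5 < cable 3 < cable 8 < cable 14 < cable 13.
With cable 13 < cable 7: cable 1 < cable 6 < cable 5 < cable 3 < cable 8 < cable 14 < cable 13 < cable 7.
With cable 7 < cable 16: cable 1 < cable 6 < cable 5 < cable 3 < cable 8 < cable 14 < cable 13 < cable 7 < cable 16.
With cable 16 < cable 15: cable 1 < cable 6 < cable 5 < cable 3 < cable 8 < cable 14 < cable 13 < cable 7 < cable 16 < cable 15.
With cable 15 < cable 4: cable 1 < cable 6 < cable 5 < cable 3 < cable 8 < cable 14 < cable 13 < cable 7 < cable 16 < cable 15 < cable 4.
So cable 4 is longer.

cable 4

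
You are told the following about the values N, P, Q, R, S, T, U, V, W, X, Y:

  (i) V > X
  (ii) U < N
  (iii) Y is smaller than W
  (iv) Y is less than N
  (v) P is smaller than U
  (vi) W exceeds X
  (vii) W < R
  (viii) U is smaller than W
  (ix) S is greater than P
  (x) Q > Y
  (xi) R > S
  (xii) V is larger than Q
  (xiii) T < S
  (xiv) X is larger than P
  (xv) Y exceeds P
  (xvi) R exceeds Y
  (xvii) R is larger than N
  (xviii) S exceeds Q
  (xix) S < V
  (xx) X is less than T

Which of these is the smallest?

X is not least since P < X; Y is not least since P < Y; U is not least since P < U; W is not least since U < W; T is not least since X < T; Q is not least since Y < Q; S is not least since T < S; N is not least since Y < N; R is not least since W < R; V is not least since S < V.
Only P has nothing below it, so P is the smallest.

P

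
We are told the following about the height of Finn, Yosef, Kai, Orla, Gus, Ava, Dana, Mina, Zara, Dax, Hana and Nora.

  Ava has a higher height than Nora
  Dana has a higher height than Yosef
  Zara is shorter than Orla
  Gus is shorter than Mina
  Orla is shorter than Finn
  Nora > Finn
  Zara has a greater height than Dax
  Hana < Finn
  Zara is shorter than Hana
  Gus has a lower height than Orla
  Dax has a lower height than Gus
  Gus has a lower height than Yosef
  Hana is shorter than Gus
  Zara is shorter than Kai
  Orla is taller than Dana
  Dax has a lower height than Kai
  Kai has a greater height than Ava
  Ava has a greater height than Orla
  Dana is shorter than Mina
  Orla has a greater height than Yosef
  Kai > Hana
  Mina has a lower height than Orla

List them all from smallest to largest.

Nothing is placed below Dax, so it is least; from there Dax < Zara; Zara < Hana; Hana < Gus; Gus < Yosef; Yosef < Dana; Dana < Mina; Mina < Orla; Orla < Finn; Finn < Nora; Nora < Ava; Ava < Kai, each given directly.

Dax < Zara < Hana < Gus < Yosef < Dana < Mina < Orla < Finn < Nora < Ava < Kai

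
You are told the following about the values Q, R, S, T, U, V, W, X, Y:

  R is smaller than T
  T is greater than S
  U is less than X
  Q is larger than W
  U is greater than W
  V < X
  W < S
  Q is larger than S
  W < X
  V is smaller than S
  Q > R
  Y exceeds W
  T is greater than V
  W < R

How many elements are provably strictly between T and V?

1

Chaining upward from V reaches: S, Q, X.
Chaining downward from T reaches: W, S, R.
Strictly between V and T are those in both lists: S — 1 element.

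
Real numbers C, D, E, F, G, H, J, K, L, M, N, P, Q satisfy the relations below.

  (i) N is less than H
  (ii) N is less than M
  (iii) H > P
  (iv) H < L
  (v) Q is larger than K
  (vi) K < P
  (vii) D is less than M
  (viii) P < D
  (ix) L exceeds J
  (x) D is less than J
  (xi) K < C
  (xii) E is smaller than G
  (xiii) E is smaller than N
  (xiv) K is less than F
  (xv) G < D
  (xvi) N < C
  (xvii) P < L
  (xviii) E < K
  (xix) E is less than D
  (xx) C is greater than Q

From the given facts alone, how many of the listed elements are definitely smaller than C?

4

Directly below C: K, N, Q.
One step further: E (4 so far).
No other element is forced below C by the given relations, so the count is 4.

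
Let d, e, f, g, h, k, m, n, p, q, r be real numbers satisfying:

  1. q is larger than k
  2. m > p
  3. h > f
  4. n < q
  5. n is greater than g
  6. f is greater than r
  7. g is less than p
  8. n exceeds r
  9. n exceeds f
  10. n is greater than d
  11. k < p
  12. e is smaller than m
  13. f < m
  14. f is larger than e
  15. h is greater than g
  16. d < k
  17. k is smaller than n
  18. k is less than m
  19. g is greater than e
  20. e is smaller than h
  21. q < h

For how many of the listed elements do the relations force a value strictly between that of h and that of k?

2

Chaining upward from k reaches: p, n, q, m.
Chaining downward from h reaches: d, e, g, r, f, n, q.
Strictly between k and h are those in both lists: n, q — 2 elements.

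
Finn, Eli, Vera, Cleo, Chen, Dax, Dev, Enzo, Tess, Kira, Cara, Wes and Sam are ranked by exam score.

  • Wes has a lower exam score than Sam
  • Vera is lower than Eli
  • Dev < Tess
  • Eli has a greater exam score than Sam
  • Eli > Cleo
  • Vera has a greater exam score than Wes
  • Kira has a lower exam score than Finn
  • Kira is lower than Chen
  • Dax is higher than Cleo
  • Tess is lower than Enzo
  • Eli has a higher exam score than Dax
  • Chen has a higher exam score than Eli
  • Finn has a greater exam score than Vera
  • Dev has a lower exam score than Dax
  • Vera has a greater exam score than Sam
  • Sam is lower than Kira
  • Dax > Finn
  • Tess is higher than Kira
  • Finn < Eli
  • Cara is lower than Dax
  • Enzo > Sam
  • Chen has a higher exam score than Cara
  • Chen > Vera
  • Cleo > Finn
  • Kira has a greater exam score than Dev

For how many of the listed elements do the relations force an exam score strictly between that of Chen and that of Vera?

Chaining upward from Vera reaches: Finn, Cleo, Dax, Eli.
Chaining downward from Chen reaches: Wes, Sam, Cara, Dev, Kira, Finn, Cleo, Dax, Eli.
Strictly between Vera and Chen are those in both lists: Finn, Cleo, Dax, Eli — 4 elements.

4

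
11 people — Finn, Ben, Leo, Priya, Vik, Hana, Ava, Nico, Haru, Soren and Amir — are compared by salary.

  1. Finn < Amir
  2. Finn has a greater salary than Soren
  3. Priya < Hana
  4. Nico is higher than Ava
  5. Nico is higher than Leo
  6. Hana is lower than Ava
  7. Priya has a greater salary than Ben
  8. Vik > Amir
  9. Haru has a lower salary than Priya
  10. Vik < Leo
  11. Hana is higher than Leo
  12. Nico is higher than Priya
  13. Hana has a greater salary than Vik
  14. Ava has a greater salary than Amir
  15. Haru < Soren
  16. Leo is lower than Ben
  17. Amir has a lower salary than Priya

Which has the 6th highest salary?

Chaining the given pairs: Haru < Soren < Finn < Amir < Vik < Leo < Ben < Priya < Hana < Ava < Nico.
Counting 6 from the largest end gives Leo.

Leo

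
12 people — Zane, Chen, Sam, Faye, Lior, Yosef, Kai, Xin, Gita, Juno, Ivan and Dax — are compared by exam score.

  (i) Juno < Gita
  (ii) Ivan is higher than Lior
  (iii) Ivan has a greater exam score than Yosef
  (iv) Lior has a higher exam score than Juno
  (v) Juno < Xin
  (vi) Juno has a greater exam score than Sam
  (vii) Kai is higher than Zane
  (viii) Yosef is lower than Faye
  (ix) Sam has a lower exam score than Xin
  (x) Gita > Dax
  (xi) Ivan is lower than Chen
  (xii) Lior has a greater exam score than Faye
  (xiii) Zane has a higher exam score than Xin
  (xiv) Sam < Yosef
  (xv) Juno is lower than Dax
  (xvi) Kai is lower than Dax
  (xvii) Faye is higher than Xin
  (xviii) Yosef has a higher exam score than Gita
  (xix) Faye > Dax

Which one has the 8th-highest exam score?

The consecutive relations fix a unique order: Sam < Juno < Xin < Zane < Kai < Dax < Gita < Yosef < Faye < Lior < Ivan < Chen.
Counting 8 from the largest end gives Kai.

Kai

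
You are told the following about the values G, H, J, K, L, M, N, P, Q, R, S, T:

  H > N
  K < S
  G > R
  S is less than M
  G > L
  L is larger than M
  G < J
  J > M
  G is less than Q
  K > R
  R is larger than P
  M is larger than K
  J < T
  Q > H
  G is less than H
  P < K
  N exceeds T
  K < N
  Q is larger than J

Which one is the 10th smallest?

N

The consecutive relations fix a unique order: P < R < K < S < M < L < G < J < T < N < H < Q.
The 10th smallest is N.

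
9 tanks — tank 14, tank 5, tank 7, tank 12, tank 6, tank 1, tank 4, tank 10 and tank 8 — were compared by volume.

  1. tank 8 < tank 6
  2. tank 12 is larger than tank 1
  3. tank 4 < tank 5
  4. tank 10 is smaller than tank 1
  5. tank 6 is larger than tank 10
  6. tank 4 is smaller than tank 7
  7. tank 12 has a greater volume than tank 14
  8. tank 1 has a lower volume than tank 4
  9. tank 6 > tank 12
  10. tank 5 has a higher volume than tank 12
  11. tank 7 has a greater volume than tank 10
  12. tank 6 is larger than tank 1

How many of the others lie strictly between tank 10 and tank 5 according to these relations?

3

The relations place tank 10 below tank 5. An element lies strictly between them when it is forced above tank 10 and also forced below tank 5.
Above tank 10: {tank 1, tank 12, tank 4, tank 6, tank 7}. Below tank 5: {tank 1, tank 14, tank 12, tank 4}.
Intersection: {tank 1, tank 12, tank 4} — 3.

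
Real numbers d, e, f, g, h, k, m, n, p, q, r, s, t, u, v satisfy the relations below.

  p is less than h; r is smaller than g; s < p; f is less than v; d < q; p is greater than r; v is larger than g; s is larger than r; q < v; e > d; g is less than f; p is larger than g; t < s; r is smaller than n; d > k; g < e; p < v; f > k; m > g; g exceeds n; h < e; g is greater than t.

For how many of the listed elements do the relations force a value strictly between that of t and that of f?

Chaining upward from t reaches: g, s, m, p, h, e, v.
Chaining downward from f reaches: r, n, g, k.
Strictly between t and f are those in both lists: g — 1 element.

1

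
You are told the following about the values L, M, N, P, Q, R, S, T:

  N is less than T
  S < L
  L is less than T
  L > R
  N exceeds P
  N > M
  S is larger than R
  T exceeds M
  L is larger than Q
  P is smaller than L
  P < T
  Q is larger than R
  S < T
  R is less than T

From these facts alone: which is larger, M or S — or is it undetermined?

undetermined

Following every chain through S: above S we get L, T; below S we get R.
M is not reached, and no chain runs the other way from M to S.
So the given relations leave the order of S and M undetermined.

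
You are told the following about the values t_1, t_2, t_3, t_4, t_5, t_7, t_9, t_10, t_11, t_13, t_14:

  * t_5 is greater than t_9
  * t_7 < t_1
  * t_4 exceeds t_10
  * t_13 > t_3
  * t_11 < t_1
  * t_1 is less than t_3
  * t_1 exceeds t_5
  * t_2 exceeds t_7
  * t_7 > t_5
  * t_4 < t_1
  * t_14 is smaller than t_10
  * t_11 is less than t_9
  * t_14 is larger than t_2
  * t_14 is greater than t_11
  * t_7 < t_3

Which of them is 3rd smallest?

t_5

Piecing the relations together gives one ordering: t_11 < t_9 < t_5 < t_7 < t_2 < t_14 < t_10 < t_4 < t_1 < t_3 < t_13.
Counting 3 from the smallest end gives t_5.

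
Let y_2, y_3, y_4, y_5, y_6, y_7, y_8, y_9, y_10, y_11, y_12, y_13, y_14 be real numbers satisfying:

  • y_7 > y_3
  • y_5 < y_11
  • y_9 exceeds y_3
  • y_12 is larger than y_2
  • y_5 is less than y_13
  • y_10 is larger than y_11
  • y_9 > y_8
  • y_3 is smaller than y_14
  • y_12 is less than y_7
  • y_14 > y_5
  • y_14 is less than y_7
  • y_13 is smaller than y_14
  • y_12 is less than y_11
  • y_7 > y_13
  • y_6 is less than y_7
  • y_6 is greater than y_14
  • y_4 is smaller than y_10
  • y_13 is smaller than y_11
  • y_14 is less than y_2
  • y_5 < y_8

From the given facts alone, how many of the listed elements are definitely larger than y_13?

7

From y_13 the given relations immediately reach y_14, y_11, y_7.
From those, y_2, y_6, y_10 — 6 in total.
From those, y_12 — 7 in total.
No other element is forced above y_13 by the given relations, so the count is 7.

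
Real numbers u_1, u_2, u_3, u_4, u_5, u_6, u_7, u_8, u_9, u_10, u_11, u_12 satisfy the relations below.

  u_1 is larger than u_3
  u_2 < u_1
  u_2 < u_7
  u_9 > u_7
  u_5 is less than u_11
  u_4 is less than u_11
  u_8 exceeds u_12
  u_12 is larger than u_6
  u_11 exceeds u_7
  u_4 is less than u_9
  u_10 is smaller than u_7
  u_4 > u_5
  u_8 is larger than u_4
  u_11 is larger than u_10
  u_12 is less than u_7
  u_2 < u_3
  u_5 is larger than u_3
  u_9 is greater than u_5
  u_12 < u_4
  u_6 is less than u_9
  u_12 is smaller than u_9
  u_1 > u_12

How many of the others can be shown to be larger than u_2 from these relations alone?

Directly above u_2: u_3, u_1, u_7.
One step further: u_5, u_11, u_9 (6 so far).
One step further: u_4 (7 so far).
One step further: u_8 (8 so far).
Nothing else is reachable above u_2; 8 in all.

8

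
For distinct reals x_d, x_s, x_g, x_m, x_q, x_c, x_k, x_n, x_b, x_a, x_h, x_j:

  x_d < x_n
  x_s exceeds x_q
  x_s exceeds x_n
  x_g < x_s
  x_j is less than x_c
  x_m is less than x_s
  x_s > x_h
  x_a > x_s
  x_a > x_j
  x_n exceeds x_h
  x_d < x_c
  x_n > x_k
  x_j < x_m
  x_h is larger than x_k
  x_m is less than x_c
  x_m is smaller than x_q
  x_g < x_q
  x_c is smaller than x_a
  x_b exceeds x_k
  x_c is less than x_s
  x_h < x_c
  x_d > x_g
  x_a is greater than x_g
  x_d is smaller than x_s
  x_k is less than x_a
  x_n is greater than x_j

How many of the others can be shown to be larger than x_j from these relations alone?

6

Directly above x_j: x_m, x_c, x_n, x_a.
One step further: x_q, x_s (6 so far).
No other element is forced above x_j by the given relations, so the count is 6.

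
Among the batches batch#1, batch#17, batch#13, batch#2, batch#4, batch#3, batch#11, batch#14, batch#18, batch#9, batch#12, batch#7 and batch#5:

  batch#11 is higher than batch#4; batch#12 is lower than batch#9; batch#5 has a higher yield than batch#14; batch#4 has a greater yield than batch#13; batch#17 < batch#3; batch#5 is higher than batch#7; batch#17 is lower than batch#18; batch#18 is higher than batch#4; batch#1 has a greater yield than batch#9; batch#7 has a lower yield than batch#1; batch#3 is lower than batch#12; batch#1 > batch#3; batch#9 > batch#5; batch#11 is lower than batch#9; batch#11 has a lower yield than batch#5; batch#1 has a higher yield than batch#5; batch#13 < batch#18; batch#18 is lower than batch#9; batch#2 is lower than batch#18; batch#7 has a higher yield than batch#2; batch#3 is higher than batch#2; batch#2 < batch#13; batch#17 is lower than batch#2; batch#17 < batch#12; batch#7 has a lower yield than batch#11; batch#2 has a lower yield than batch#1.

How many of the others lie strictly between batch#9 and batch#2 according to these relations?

8

The relations place batch#2 below batch#9. An element lies strictly between them when it is forced above batch#2 and also forced below batch#9.
Above batch#2: {batch#3, batch#13, batch#4, batch#7, batch#18, batch#11, batch#5, batch#12, batch#1}. Below batch#9: {batch#17, batch#14, batch#3, batch#13, batch#4, batch#7, batch#18, batch#11, batch#5, batch#12}.
Intersection: {batch#3, batch#13, batch#4, batch#7, batch#18, batch#11, batch#5, batch#12} — 8.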